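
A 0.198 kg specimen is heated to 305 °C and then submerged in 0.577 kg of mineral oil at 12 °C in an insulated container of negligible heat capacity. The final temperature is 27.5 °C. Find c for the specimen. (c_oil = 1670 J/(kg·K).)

Let T be the final temperature. ΣQ_i = 0:
0.198·c·(27.5 − 305) + 0.577·1670·(27.5 − 12) = 0
-54.95 c = -14936
c = -14936/-54.95 ≈ 271.8 J/(kg·K)

c ≈ 272 J/(kg·K)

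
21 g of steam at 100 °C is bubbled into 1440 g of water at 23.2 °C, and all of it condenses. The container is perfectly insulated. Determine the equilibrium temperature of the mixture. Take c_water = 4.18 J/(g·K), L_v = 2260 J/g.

Net heat exchanged in the isolated system is zero:
steam→water at 100 °C releases m L_v = 21·2260 = 47460; condensate cools 100→T: 21·4.18·(T − 100) = 87.78(T − 100); water warms: 1440·4.18·(T − 23.2) = 6019.2(T − 23.2)
6107 T = 47460 + 8778 + 139645 = 195883
T ≈ 32.08 °C — below 100 °C, confirming all the steam condensed.

T_f ≈ 32.1 °C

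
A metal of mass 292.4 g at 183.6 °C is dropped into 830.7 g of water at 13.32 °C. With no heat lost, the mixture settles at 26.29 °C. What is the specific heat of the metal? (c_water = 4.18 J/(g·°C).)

c ≈ 0.979 J/(g·°C)

Heat gained plus heat lost sum to zero:
292.4·c·(26.29 − 183.6) + 830.7·4.18·(26.29 − 13.32) = 0
-45997 c = -45036
c = -45036/-45997 ≈ 0.9791 J/(g·°C)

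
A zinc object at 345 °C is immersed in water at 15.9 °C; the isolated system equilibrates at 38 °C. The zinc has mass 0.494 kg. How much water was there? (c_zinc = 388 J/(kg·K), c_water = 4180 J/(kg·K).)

m ≈ 0.637 kg

Heat gained plus heat lost sum to zero:
0.494×388×(38 − 345) + m×4180×(38 − 15.9) = 0
92378 m = 58843
m = 58843/92378 ≈ 0.637 kg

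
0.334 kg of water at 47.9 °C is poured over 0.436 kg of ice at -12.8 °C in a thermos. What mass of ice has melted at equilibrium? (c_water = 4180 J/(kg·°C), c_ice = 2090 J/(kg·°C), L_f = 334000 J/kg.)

Water can give up m c ΔT = 0.334×4180×47.9 = 66874 J before reaching 0 °C.
Of that, 0.436×2090×12.8 = 11664 J goes to bring the ice to 0 °C, leaving 55210 J.
Melting all 0.436 kg of ice would need 0.436×334000 = 145624 J.
That's not enough to melt it all — equilibrium is at 0 °C with ice remaining.
m_melted×334000 = 55210  ⇒  m_melted ≈ 0.1653 kg.

m_melted ≈ 0.165 kg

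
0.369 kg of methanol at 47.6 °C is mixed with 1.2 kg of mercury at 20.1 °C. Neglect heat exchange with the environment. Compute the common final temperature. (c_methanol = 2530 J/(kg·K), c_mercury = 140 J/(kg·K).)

T_f ≈ 43.4 °C

Setting the total heat transfer to zero:
0.369×2530×(T − 47.6) + 1.2×140×(T − 20.1) = 0
933.57(T − 47.6) + 168(T − 20.1) = 0
(933.57 + 168) T = 933.57×47.6 + 168×20.1
T = 47815/1101.6 ≈ 43.41 °C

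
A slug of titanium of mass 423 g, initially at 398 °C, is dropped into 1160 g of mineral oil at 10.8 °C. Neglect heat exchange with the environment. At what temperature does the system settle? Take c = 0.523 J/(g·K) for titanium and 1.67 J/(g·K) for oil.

T_f ≈ 50.5 °C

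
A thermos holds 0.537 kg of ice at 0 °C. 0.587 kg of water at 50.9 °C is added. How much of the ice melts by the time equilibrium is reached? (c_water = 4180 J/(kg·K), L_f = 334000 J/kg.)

m_melted ≈ 0.374 kg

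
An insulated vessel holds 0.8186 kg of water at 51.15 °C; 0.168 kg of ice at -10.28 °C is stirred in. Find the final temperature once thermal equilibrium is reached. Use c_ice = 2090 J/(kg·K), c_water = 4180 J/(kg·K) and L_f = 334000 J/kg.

T_f ≈ 28.0 °C

Let T be the final temperature. ΣQ_i = 0:
warm ice to 0 °C: 0.168·2090·(0 − (-10.28)) = 3609.5
  melt ice: 0.168·334000 = 56112
  meltwater 0→T: 0.168·4180·T = 702.24 T
  water: 3421.7(T − 51.15)
4124 T = 175022 − 59722 = 115301
T ≈ 27.96 °C. Since T > 0 °C, the all-ice-melts assumption holds.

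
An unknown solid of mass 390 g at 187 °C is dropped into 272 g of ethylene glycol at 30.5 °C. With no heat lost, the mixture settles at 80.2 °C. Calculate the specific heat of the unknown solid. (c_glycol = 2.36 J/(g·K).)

c ≈ 0.766 J/(g·K)

Taking heat into each body as positive, Σ m c ΔT = 0:
390·c·(80.2 − 187) + 272·2.36·(80.2 − 30.5) = 0
-41652 c = -31903
c = -31903/-41652 ≈ 0.766 J/(g·K)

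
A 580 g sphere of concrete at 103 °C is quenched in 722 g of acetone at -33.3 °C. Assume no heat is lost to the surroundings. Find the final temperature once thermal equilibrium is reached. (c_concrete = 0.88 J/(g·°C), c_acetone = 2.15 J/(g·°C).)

T_f = Σ m_i c_i T_i / Σ m_i c_i:
T_f = (510.4*103 + 1552.3*(-33.3)) / (510.4 + 1552.3)
    = 879.61 / 2062.7 ≈ 0.43 °C

T_f ≈ 0.4 °C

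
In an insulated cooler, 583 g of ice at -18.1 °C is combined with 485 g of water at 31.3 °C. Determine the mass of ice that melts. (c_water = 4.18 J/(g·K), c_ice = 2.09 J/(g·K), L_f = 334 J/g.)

Heat available from the water dropping to 0 °C: 485×4.18×31.3 = 63454 J.
Of that, 583×2.09×18.1 = 22054 J goes to bring the ice to 0 °C, leaving 41400 J.
Fully melting the ice requires m_ice L_f = 583×334 = 194722 J.
That's not enough to melt it all — equilibrium is at 0 °C with ice remaining.
m_melted×334 = 41400  ⇒  m_melted ≈ 124 g.

m_melted ≈ 124 g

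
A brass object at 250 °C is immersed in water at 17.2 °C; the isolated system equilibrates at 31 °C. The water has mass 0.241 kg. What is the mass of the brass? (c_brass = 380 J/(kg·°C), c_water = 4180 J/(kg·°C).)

Energy conservation, ΣQ = 0:
m·380·(31 − 250) + 0.241·4180·(31 − 17.2) = 0
-83220 m = -13902
m = -13902/-83220 ≈ 0.167 kg

m ≈ 0.167 kg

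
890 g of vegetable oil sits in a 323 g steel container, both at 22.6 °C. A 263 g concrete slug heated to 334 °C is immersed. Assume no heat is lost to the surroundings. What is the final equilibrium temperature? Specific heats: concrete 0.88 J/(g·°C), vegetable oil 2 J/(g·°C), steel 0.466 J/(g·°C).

Energy conservation, ΣQ = 0:
263*0.88*(T − 334) + 890*2*(T − 22.6) + 323*0.466*(T − 22.6) = 0
(231.44 + 1780 + 150.52) T = 231.44*334 + 1780*22.6 + 150.52*22.6
T = 120931 / 2162 = 55.9 °C

T_f ≈ 55.9 °C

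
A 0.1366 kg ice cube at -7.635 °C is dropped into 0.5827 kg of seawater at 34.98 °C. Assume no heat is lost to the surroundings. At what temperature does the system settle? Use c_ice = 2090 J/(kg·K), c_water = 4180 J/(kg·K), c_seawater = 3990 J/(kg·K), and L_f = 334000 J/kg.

T_f ≈ 11.6 °C

Energy conservation, ΣQ = 0:
warm ice to 0 °C: 0.1366×2090×(0 − (-7.635)) = 2179.7; melt ice: 0.1366×334000 = 45624; warm the meltwater: 570.99 T; seawater cools: 0.5827×3990×(T − 34.98) = 2325(T − 34.98)
2896 T = 81328 − 47804 = 33523
T ≈ 11.58 °C (positive, so assuming full melt was valid).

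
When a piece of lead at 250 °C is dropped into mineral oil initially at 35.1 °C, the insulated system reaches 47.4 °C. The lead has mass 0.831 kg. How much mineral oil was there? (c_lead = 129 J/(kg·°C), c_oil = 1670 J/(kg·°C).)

m ≈ 1.06 kg

Conservation of energy gives ΣQ = 0:
0.831·129·(47.4 − 250) + m·1670·(47.4 − 35.1) = 0
20541 m = 21719
m = 21719/20541 ≈ 1.057 kg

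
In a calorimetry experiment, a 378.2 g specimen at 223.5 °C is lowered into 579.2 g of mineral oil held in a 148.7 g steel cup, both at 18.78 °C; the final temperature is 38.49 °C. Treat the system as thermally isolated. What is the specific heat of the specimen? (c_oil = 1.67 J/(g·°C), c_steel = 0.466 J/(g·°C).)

c ≈ 0.292 J/(g·°C)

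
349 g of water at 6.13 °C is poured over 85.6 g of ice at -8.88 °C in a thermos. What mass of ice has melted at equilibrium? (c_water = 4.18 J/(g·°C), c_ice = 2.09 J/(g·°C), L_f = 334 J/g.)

m_melted ≈ 22 g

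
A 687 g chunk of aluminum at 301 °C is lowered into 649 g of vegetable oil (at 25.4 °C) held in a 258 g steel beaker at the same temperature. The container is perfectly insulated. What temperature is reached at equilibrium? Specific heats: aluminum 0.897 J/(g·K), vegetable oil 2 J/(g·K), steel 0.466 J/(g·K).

Taking heat into each body as positive, Σ m c ΔT = 0:
687*0.897*(T − 301) + 649*2*(T − 25.4) + 258*0.466*(T − 25.4) = 0
616.24(T − 301) + 1298(T − 25.4) + 120.23(T − 25.4) = 0
(616.24 + 1298 + 120.23) T = 616.24*301 + 1298*25.4 + 120.23*25.4
T = 221511 / 2034.5 = 109 °C

T_f ≈ 108.9 °C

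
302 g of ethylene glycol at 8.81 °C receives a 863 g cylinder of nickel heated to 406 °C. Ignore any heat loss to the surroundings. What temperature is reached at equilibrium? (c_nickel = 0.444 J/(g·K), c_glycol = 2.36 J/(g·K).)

T_f ≈ 147.7 °C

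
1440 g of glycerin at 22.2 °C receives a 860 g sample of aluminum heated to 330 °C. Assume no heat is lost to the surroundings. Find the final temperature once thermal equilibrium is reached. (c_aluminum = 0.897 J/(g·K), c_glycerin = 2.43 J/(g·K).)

T_f ≈ 77.8 °C

|Q_aluminum| = |Q_glycerin|:
860*0.897*(330 − T) = 1440*2.43*(T − 22.2)
771.42(330 − T) = 3499.2(T − 22.2)
4270.6 T = 332251  ⇒  T ≈ 77.80 °C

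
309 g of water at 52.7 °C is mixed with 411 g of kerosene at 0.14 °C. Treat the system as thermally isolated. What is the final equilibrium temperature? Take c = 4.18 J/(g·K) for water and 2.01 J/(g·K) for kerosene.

T_f ≈ 32.2 °C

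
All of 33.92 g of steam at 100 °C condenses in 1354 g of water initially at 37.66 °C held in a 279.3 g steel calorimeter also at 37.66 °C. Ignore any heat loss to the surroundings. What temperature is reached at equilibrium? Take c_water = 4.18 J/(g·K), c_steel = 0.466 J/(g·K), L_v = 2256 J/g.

Sum of m c ΔT and latent-heat terms is zero:
condense steam: −33.92·2256 = −76524; condensed water 100 °C→T: 141.79(T − 100); water warms: 1354·4.18·(T − 37.66) = 5659.7(T − 37.66); cup: 130.15(T − 37.66)
5931.7 T = 76524 + 14179 + 218047 = 308749
T ≈ 52.05 °C (< 100 °C, so full condensation is consistent).

T_f ≈ 52.1 °C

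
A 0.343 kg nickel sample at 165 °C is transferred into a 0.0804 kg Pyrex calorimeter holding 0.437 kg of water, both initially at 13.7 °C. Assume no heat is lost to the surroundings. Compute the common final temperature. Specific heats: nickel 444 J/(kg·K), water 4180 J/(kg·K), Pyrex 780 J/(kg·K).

Conservation of energy gives ΣQ = 0:
0.343*444*(T − 165) + 0.437*4180*(T − 13.7) + 0.0804*780*(T − 13.7) = 0
(152.29 + 1826.7 + 62.71) T = 152.29*165 + 1826.7*13.7 + 62.71*13.7
T ≈ 24.99 °C

T_f ≈ 25.0 °C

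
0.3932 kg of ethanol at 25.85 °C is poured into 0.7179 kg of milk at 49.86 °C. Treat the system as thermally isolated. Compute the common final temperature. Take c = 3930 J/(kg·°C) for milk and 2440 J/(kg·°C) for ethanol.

T_f ≈ 43.8 °C

Energy conservation, ΣQ = 0:
0.7179×3930×(T − 49.86) + 0.3932×2440×(T − 25.85) = 0
2821.3(T − 49.86) + 959.41(T − 25.85) = 0
3780.8 T = 165473
T = 165473/3780.8 ≈ 43.77 °C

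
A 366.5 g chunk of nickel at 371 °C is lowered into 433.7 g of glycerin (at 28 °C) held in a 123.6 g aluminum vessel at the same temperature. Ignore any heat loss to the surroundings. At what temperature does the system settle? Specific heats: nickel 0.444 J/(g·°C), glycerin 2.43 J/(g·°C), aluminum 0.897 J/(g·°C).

T_f ≈ 70.0 °C

Net heat exchanged in the isolated system is zero:
366.5×0.444×(T − 371) + 433.7×2.43×(T − 28) + 123.6×0.897×(T − 28) = 0
162.73(T − 371) + 1053.9(T − 28) + 110.87(T − 28) = 0
(162.73 + 1053.9 + 110.87) T = 162.73×371 + 1053.9×28 + 110.87×28
T ≈ 70.05 °C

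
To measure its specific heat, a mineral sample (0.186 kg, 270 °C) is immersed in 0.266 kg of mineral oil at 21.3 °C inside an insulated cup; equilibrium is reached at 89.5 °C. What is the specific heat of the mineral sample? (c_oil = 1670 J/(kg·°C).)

m_s c (T_s − T_f) = m_oil c_oil (T_f − T_0):
0.186·c·(270 − 89.5) = 0.266·1670·(89.5 − 21.3)
33.57 c = 30296  ⇒  c ≈ 902.4 J/(kg·°C)

c ≈ 902 J/(kg·°C)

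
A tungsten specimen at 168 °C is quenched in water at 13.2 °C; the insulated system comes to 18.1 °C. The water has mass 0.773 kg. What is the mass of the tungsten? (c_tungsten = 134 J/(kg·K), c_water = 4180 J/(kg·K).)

Net heat exchanged in the isolated system is zero:
m·134·(18.1 − 168) + 0.773·4180·(18.1 − 13.2) = 0
-20087 m = -15833
m = -15833/-20087 ≈ 0.7882 kg

m ≈ 0.788 kg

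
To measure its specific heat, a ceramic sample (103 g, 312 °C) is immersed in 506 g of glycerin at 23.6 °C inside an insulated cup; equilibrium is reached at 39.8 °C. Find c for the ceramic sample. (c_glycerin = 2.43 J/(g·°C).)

c ≈ 0.71 J/(g·°C)

Heat lost by the ceramic sample = heat gained by the glycerin:
103·c·(312 − 39.8) = 506·2.43·(39.8 − 23.6)
28037 c = 19919  ⇒  c ≈ 0.7105 J/(g·°C)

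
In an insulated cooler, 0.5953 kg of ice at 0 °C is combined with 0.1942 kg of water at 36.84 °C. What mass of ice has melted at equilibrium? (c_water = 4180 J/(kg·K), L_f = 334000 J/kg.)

Cooling the water to 0 °C releases 0.1942·4180·36.84 = 29905 J.
Fully melting the ice requires m_ice L_f = 0.5953·334000 = 198830 J.
Since 29905 < 198830 J, not all the ice melts; equilibrium is at 0 °C.
m_melted·334000 = 29905  ⇒  m_melted ≈ 0.08954 kg.

m_melted ≈ 0.0895 kg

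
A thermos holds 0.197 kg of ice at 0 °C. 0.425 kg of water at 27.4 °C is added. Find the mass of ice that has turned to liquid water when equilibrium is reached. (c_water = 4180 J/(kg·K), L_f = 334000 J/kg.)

m_melted ≈ 0.146 kg

Heat available from the water dropping to 0 °C: 0.425×4180×27.4 = 48676 J.
To melt every bit of ice: 0.197×334000 = 65798 J.
48676 J < 65798 J, so only part of the ice melts and the system sits at 0 °C.
m_melted×334000 = 48676  ⇒  m_melted ≈ 0.1457 kg.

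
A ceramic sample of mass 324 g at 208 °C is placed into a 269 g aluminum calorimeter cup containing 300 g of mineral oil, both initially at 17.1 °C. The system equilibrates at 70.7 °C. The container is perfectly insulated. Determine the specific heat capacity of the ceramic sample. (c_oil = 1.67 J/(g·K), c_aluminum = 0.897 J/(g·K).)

c ≈ 0.894 J/(g·K)

Heat gained plus heat lost sum to zero:
324×c×(70.7 − 208) + 300×1.67×(70.7 − 17.1) + 269×0.897×(70.7 − 17.1) = 0
-44485 c = -39787
c = -39787/-44485 ≈ 0.8944 J/(g·K)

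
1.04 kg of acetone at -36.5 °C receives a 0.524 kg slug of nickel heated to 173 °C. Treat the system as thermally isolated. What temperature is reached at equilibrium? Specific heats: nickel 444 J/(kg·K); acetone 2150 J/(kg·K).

T_f ≈ -16.8 °C

Heat lost by the nickel equals heat gained by the acetone:
0.524*444*(173 − T) = 1.04*2150*(T − (-36.5))
232.66(173 − T) = 2236(T − (-36.5))
2468.7 T = -41365  ⇒  T ≈ -16.76 °C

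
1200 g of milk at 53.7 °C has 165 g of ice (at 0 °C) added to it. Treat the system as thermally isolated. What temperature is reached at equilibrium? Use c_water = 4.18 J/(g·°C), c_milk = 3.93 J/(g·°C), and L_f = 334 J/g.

T_f ≈ 36.7 °C

Net heat exchanged in the isolated system is zero:
latent heat to melt: 165×334 = 55110
  meltwater 0→T: 165×4.18×T = 689.7 T
  milk cools: 1200×3.93×(T − 53.7) = 4716(T − 53.7)
5405.7 T = 253249 − 55110 = 198139
T ≈ 36.65 °C. Since T > 0 °C, the all-ice-melts assumption holds.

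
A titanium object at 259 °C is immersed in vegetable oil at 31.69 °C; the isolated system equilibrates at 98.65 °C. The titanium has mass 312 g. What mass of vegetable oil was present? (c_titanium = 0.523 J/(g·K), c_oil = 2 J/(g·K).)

m ≈ 195 g

Taking heat into each body as positive, Σ m c ΔT = 0:
312×0.523×(98.65 − 259) + m×2×(98.65 − 31.69) = 0
133.92 m = 26165
m = 26165/133.92 ≈ 195.4 g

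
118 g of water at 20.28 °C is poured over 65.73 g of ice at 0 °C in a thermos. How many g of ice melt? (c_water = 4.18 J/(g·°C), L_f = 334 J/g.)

Heat available from the water dropping to 0 °C: 118·4.18·20.28 = 10003 J.
Melting all 65.73 g of ice would need 65.73·334 = 21954 J.
Since 10003 < 21954 J, not all the ice melts; equilibrium is at 0 °C.
m_melted·334 = 10003  ⇒  m_melted ≈ 29.95 g.

m_melted ≈ 29.9 g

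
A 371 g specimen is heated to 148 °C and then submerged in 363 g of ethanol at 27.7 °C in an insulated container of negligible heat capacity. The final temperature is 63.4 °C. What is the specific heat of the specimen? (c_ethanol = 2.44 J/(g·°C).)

Energy conservation, ΣQ = 0:
371×c×(63.4 − 148) + 363×2.44×(63.4 − 27.7) = 0
-31387 c = -31620
c = -31620/-31387 ≈ 1.007 J/(g·°C)

c ≈ 1.01 J/(g·°C)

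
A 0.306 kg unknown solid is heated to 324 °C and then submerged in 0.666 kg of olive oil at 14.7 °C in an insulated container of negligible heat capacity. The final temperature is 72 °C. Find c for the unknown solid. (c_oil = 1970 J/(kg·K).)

c ≈ 975 J/(kg·K)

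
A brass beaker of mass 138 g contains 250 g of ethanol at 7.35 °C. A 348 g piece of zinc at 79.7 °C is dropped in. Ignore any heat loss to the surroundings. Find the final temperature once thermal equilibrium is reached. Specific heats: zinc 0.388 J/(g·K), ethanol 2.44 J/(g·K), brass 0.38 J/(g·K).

T_f ≈ 19.6 °C

Let T be the final temperature. ΣQ_i = 0:
348·0.388·(T − 79.7) + 250·2.44·(T − 7.35) + 138·0.38·(T − 7.35) = 0
135.02(T − 79.7) + 610(T − 7.35) + 52.44(T − 7.35) = 0
(135.02 + 610 + 52.44) T = 135.02·79.7 + 610·7.35 + 52.44·7.35
T = 15630/797.46 ≈ 19.60 °C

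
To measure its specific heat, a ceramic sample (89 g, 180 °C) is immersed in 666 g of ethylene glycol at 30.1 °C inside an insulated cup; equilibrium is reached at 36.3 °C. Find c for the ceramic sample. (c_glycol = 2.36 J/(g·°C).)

c ≈ 0.762 J/(g·°C)

Taking heat into each body as positive, Σ m c ΔT = 0:
89·c·(36.3 − 180) + 666·2.36·(36.3 − 30.1) = 0
-12789 c = -9744.9
c = -9744.9/-12789 ≈ 0.762 J/(g·°C)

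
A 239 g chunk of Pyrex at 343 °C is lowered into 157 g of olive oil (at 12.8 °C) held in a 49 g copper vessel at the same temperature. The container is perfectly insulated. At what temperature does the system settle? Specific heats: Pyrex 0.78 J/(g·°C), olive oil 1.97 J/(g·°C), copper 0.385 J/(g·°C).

T_f ≈ 132.4 °C

Let T be the final temperature. ΣQ_i = 0:
239×0.78×(T − 343) + 157×1.97×(T − 12.8) + 49×0.385×(T − 12.8) = 0
514.58 T = 68142
T ≈ 132.42 °C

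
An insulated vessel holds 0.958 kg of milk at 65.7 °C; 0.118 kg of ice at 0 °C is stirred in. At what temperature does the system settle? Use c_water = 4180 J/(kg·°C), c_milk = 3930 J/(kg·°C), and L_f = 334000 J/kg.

Energy balance with sensible and latent terms:
fusion: m_ice L_f = 0.118×334000 = 39412; warm the meltwater: 493.24 T; milk: 3764.9(T − 65.7)
4258.2 T = 247357 − 39412 = 207945
T ≈ 48.83 °C — above 0 °C, consistent with complete melting.

T_f ≈ 48.8 °C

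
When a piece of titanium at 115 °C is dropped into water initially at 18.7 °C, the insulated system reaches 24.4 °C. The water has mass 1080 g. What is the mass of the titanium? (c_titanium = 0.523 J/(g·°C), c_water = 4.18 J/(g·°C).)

|Q_titanium| = |Q_water|:
m·0.523·(115 − 24.4) = 1080·4.18·(24.4 − 18.7)
47.38 m = 25732  ⇒  m ≈ 543.1 g

m ≈ 543 g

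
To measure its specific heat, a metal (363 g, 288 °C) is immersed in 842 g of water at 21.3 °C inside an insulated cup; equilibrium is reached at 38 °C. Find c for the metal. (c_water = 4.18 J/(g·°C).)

c ≈ 0.648 J/(g·°C)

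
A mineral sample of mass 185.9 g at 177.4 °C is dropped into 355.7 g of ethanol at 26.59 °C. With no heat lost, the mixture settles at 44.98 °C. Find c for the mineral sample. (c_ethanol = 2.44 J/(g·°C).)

Energy conservation, ΣQ = 0:
185.9×c×(44.98 − 177.4) + 355.7×2.44×(44.98 − 26.59) = 0
-24617 c = -15961
c = -15961/-24617 ≈ 0.6484 J/(g·°C)

c ≈ 0.648 J/(g·°C)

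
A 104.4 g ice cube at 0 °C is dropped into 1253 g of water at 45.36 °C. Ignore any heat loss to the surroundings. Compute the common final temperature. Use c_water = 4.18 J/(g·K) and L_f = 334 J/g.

T_f ≈ 35.7 °C

Taking heat into each body as positive, Σ m c ΔT = 0:
melt ice: 104.4·334 = 34870; meltwater 0→T: 104.4·4.18·T = 436.39 T; water cools: 1253·4.18·(T − 45.36) = 5237.5(T − 45.36)
5673.9 T = 237575 − 34870 = 202705
T ≈ 35.73 °C — above 0 °C, consistent with complete melting.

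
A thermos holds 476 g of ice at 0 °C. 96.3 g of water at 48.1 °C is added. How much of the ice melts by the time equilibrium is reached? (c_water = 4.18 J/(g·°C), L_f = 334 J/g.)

m_melted ≈ 58 g

Cooling the water to 0 °C releases 96.3×4.18×48.1 = 19362 J.
Melting all 476 g of ice would need 476×334 = 158984 J.
That's not enough to melt it all — equilibrium is at 0 °C with ice remaining.
m_melted×334 = 19362  ⇒  m_melted ≈ 57.97 g.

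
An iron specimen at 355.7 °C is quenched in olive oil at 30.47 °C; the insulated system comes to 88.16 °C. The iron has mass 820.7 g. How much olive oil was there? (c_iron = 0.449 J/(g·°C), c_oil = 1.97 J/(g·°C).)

Heat lost by the iron = heat gained by the oil:
820.7·0.449·(355.7 − 88.16) = m·1.97·(88.16 − 30.47)
113.65 m = 98587  ⇒  m ≈ 867.5 g

m ≈ 867 g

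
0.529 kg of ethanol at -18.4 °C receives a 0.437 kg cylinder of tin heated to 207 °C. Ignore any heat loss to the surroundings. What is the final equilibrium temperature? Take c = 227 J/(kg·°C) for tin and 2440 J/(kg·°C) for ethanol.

T_f ≈ -2.3 °C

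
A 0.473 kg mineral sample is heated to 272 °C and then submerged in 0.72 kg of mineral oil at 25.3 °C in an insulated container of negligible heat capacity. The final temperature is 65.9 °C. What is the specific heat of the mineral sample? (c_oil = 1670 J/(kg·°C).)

c ≈ 501 J/(kg·°C)

Heat lost by the mineral sample = heat gained by the oil:
0.473×c×(272 − 65.9) = 0.72×1670×(65.9 − 25.3)
97.49 c = 48817  ⇒  c ≈ 500.8 J/(kg·°C)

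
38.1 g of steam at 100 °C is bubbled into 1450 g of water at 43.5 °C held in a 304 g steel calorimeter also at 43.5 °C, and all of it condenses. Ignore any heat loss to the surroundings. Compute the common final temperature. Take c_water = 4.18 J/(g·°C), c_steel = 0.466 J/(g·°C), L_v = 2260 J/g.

T_f ≈ 58.4 °C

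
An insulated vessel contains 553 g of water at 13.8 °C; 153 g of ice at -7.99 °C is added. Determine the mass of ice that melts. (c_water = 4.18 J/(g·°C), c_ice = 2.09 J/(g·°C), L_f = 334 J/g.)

Cooling the water to 0 °C releases 553×4.18×13.8 = 31899 J.
Warming the ice to 0 °C takes 153×2.09×7.99 = 2555 J, leaving 29344 J for melting.
Fully melting the ice requires m_ice L_f = 153×334 = 51102 J.
That's not enough to melt it all — equilibrium is at 0 °C with ice remaining.
Mass melted = 29344/334 ≈ 87.86 g.

m_melted ≈ 87.9 g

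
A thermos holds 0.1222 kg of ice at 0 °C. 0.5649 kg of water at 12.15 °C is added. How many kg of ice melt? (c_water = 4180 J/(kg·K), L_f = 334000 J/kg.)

Water can give up m c ΔT = 0.5649×4180×12.15 = 28690 J before reaching 0 °C.
Fully melting the ice requires m_ice L_f = 0.1222×334000 = 40815 J.
28690 J < 40815 J, so only part of the ice melts and the system sits at 0 °C.
Mass melted = 28690/334000 ≈ 0.0859 kg.

m_melted ≈ 0.0859 kg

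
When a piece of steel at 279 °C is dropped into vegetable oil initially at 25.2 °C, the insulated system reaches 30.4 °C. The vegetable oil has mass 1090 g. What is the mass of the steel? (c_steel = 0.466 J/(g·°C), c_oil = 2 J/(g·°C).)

Heat lost by the steel = heat gained by the oil:
m×0.466×(279 − 30.4) = 1090×2×(30.4 − 25.2)
115.85 m = 11336  ⇒  m ≈ 97.85 g

m ≈ 97.9 g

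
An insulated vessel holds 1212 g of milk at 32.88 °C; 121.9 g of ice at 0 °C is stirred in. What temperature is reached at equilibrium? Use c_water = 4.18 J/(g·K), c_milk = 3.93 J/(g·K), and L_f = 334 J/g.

Setting the total heat transfer to zero:
fusion: m_ice L_f = 121.9·334 = 40715
  meltwater 0→T: 121.9·4.18·T = 509.54 T
  milk: 4763.2(T − 32.88)
5272.7 T = 156613 − 40715 = 115898
T ≈ 21.98 °C (positive, so assuming full melt was valid).

T_f ≈ 22.0 °C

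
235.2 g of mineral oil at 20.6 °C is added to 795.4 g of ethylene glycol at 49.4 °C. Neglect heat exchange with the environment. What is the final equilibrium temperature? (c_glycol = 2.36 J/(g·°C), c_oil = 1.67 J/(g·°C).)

Set heat shed by the hot body equal to heat absorbed by the cold body:
795.4×2.36×(49.4 − T) = 235.2×1.67×(T − 20.6)
1877.1(49.4 − T) = 392.78(T − 20.6)
2269.9 T = 100822  ⇒  T ≈ 44.42 °C

T_f ≈ 44.4 °C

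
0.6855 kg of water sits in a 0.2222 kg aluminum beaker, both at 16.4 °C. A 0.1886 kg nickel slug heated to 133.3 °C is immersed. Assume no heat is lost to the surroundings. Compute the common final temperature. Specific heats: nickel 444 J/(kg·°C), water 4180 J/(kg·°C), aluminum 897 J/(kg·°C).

T_f ≈ 19.5 °C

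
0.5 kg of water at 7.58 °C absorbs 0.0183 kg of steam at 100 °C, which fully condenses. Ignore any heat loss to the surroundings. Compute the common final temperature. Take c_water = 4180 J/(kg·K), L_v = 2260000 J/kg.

Energy conservation, ΣQ = 0:
condense steam: −0.0183·2260000 = −41358; condensed water 100 °C→T: 76.49(T − 100); original water: 2090(T − 7.58)
2166.5 T = 41358 + 7649.4 + 15842 = 64850
T ≈ 29.93 °C, under the boiling point, so the assumption holds.

T_f ≈ 29.9 °C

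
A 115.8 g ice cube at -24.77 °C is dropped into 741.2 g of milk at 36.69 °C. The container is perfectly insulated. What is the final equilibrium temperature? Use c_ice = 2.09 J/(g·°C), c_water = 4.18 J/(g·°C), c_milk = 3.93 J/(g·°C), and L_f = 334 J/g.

Let T be the final temperature. ΣQ_i = 0:
warm ice to 0 °C: 115.8·2.09·(0 − (-24.77)) = 5994.9
  melt ice: 115.8·334 = 38677
  warm the meltwater: 484.04 T
  milk cools: 741.2·3.93·(T − 36.69) = 2912.9(T − 36.69)
3397 T = 106875 − 44672 = 62203
T ≈ 18.31 °C. Since T > 0 °C, the all-ice-melts assumption holds.

T_f ≈ 18.3 °C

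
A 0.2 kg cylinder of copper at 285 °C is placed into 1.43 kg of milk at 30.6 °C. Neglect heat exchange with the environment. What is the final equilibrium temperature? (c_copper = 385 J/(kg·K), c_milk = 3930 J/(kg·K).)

T_f ≈ 34.0 °C

Net heat exchanged in the isolated system is zero:
0.2×385×(T − 285) + 1.43×3930×(T − 30.6) = 0
77(T − 285) + 5619.9(T − 30.6) = 0
5696.9 T = 193914
T ≈ 34.04 °C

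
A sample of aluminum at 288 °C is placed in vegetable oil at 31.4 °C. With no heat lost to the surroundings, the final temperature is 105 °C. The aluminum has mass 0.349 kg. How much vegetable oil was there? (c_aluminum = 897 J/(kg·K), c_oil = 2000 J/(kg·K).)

Heat gained plus heat lost sum to zero:
0.349×897×(105 − 288) + m×2000×(105 − 31.4) = 0
147200 m = 57289
m = 57289/147200 ≈ 0.3892 kg

m ≈ 0.389 kg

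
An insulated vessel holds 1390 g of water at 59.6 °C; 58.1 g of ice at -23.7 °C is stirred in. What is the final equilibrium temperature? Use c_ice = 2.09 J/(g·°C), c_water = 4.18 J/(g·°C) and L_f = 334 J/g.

Conservation of energy gives ΣQ = 0:
warm ice to 0 °C: 58.1·2.09·(0 − (-23.7)) = 2877.9; fusion: m_ice L_f = 58.1·334 = 19405; warm the meltwater: 242.86 T; water cools: 1390·4.18·(T − 59.6) = 5810.2(T − 59.6)
6053.1 T = 346288 − 22283 = 324005
T ≈ 53.53 °C. Since T > 0 °C, the all-ice-melts assumption holds.

T_f ≈ 53.5 °C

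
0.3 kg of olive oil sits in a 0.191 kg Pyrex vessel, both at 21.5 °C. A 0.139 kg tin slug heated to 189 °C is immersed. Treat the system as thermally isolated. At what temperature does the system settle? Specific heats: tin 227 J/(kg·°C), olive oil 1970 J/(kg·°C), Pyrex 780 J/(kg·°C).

T_f ≈ 28.4 °C

With ΣQ=0 the equilibrium temperature is the m·c-weighted mean:
T_f = (31.55×189 + 591×21.5 + 148.98×21.5) / (31.55 + 591 + 148.98)
    = 21873 / 771.53 ≈ 28.35 °C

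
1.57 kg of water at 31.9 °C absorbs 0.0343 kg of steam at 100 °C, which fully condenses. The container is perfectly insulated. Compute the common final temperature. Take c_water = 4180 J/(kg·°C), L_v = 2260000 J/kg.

Heat gained plus heat lost sum to zero:
steam→water at 100 °C releases m L_v = 0.0343×2260000 = 77518; condensate cools 100→T: 0.0343×4180×(T − 100) = 143.37(T − 100); original water: 6562.6(T − 31.9)
6706 T = 77518 + 14337 + 209347 = 301202
T ≈ 44.92 °C (< 100 °C, so full condensation is consistent).

T_f ≈ 44.9 °C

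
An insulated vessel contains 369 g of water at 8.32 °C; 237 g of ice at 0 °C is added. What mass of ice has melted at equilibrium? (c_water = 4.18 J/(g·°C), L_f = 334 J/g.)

m_melted ≈ 38.4 g

Cooling the water to 0 °C releases 369×4.18×8.32 = 12833 J.
Fully melting the ice requires m_ice L_f = 237×334 = 79158 J.
Since 12833 < 79158 J, not all the ice melts; equilibrium is at 0 °C.
Mass melted = 12833/334 ≈ 38.42 g.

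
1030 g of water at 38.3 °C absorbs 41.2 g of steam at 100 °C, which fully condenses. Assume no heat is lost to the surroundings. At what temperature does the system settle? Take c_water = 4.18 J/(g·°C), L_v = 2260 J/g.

T_f ≈ 61.5 °C

Sum of m c ΔT and latent-heat terms is zero:
steam→water at 100 °C releases m L_v = 41.2×2260 = 93112; condensate cools 100→T: 41.2×4.18×(T − 100) = 172.22(T − 100); original water: 4305.4(T − 38.3)
4477.6 T = 93112 + 17222 + 164897 = 275230
T ≈ 61.47 °C — below 100 °C, confirming all the steam condensed.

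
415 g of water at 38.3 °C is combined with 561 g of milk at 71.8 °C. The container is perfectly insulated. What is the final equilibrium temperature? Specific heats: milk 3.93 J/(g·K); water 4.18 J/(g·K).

Conservation of energy gives ΣQ = 0:
561·3.93·(T − 71.8) + 415·4.18·(T − 38.3) = 0
3939.4 T = 224739
T = 224739/3939.4 ≈ 57.05 °C

T_f ≈ 57.0 °C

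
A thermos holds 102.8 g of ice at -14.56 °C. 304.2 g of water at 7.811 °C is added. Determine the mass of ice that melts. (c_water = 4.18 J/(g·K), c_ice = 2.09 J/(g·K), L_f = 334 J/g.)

m_melted ≈ 20.4 g

Heat available from the water dropping to 0 °C: 304.2×4.18×7.811 = 9932.1 J.
Of that, 102.8×2.09×14.56 = 3128.2 J goes to bring the ice to 0 °C, leaving 6803.9 J.
Melting all 102.8 g of ice would need 102.8×334 = 34335 J.
6803.9 J < 34335 J, so only part of the ice melts and the system sits at 0 °C.
Mass melted = 6803.9/334 ≈ 20.37 g.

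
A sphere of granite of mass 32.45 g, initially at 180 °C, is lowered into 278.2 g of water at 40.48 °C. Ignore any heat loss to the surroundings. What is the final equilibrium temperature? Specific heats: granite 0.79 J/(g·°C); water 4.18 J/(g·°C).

Setting the total heat transfer to zero:
32.45*0.79*(T − 180) + 278.2*4.18*(T − 40.48) = 0
25.64(T − 180) + 1162.9(T − 40.48) = 0
1188.5 T = 51688
T ≈ 43.49 °C

T_f ≈ 43.5 °C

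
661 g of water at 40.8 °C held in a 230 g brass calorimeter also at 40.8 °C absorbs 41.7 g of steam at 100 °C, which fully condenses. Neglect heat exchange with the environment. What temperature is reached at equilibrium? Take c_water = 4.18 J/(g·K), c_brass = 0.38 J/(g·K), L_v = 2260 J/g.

T_f ≈ 75.4 °C

Sum of m c ΔT and latent-heat terms is zero:
latent heat released on condensation: 41.7×2260 = 94242
  condensate cools 100→T: 41.7×4.18×(T − 100) = 174.31(T − 100)
  water warms: 661×4.18×(T − 40.8) = 2763(T − 40.8)
  brass cup: 230×0.38×(T − 40.8) = 87.4(T − 40.8)
3024.7 T = 94242 + 17431 + 116296 = 227968
T ≈ 75.37 °C — below 100 °C, confirming all the steam condensed.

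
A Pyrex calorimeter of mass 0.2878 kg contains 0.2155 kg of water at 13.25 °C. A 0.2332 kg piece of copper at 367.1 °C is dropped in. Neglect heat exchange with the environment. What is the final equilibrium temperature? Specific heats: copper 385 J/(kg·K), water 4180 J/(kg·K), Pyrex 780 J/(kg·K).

Conservation of energy gives ΣQ = 0:
0.2332*385*(T − 367.1) + 0.2155*4180*(T − 13.25) + 0.2878*780*(T − 13.25) = 0
89.78(T − 367.1) + 900.79(T − 13.25) + 224.48(T − 13.25) = 0
(89.78 + 900.79 + 224.48) T = 89.78*367.1 + 900.79*13.25 + 224.48*13.25
T ≈ 39.40 °C

T_f ≈ 39.4 °C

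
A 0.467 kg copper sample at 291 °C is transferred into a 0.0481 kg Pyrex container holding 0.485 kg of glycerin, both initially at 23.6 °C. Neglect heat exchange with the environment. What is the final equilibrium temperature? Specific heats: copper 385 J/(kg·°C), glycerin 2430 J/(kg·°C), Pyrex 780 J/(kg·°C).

T_f ≈ 58.0 °C

Net heat exchanged in the isolated system is zero:
0.467·385·(T − 291) + 0.485·2430·(T − 23.6) + 0.0481·780·(T − 23.6) = 0
(179.8 + 1178.5 + 37.52) T = 179.8·291 + 1178.5·23.6 + 37.52·23.6
T = 81020/1395.9 ≈ 58.04 °C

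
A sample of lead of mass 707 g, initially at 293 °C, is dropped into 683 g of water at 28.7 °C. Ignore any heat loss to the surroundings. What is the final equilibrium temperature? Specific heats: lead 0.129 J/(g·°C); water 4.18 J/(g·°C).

Set heat shed by the hot body equal to heat absorbed by the cold body:
707*0.129*(293 − T) = 683*4.18*(T − 28.7)
91.2(293 − T) = 2854.9(T − 28.7)
2946.1 T = 108659  ⇒  T ≈ 36.88 °C

T_f ≈ 36.9 °C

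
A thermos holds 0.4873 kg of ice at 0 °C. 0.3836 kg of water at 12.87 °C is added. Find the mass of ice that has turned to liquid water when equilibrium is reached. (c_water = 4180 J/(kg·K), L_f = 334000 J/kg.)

m_melted ≈ 0.0618 kg

Heat available from the water dropping to 0 °C: 0.3836×4180×12.87 = 20636 J.
Melting all 0.4873 kg of ice would need 0.4873×334000 = 162758 J.
That's not enough to melt it all — equilibrium is at 0 °C with ice remaining.
Mass melted = 20636/334000 ≈ 0.06179 kg.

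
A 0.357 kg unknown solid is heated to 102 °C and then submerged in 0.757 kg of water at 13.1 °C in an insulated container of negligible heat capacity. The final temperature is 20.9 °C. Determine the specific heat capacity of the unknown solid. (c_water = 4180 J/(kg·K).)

c ≈ 852 J/(kg·K)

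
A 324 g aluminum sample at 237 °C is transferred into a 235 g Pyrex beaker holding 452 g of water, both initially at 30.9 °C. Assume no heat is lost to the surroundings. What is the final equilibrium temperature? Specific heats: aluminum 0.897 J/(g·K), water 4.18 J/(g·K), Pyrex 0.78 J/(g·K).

T_f ≈ 56.2 °C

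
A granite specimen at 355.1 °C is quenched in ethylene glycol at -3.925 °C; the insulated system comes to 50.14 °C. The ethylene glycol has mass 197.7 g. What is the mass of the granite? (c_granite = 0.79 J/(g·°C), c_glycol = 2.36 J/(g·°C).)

Heat lost by the granite = heat gained by the glycol:
m·0.79·(355.1 − 50.14) = 197.7·2.36·(50.14 − (-3.925))
240.92 m = 25225  ⇒  m ≈ 104.7 g

m ≈ 105 g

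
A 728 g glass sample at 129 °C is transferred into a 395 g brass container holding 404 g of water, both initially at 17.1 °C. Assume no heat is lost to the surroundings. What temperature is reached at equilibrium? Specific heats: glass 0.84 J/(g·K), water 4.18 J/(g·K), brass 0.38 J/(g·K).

Conservation of energy gives ΣQ = 0:
728·0.84·(T − 129) + 404·4.18·(T − 17.1) + 395·0.38·(T − 17.1) = 0
611.52(T − 129) + 1688.7(T − 17.1) + 150.1(T − 17.1) = 0
(611.52 + 1688.7 + 150.1) T = 611.52·129 + 1688.7·17.1 + 150.1·17.1
T ≈ 45.03 °C

T_f ≈ 45.0 °C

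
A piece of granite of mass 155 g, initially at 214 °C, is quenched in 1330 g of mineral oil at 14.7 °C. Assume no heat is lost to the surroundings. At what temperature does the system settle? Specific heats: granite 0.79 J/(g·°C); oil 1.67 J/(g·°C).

T_f ≈ 25.1 °C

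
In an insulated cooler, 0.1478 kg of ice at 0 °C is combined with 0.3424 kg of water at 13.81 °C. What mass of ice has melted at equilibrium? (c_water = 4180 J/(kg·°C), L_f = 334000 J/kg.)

m_melted ≈ 0.0592 kg

Heat available from the water dropping to 0 °C: 0.3424·4180·13.81 = 19765 J.
To melt every bit of ice: 0.1478·334000 = 49365 J.
19765 J < 49365 J, so only part of the ice melts and the system sits at 0 °C.
Mass melted = 19765/334000 ≈ 0.05918 kg.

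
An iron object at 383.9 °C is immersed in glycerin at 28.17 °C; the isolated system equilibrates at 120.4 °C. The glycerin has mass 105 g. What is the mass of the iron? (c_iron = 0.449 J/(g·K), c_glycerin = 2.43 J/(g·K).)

Heat lost by the iron = heat gained by the glycerin:
m×0.449×(383.9 − 120.4) = 105×2.43×(120.4 − 28.17)
118.31 m = 23532  ⇒  m ≈ 198.9 g

m ≈ 199 g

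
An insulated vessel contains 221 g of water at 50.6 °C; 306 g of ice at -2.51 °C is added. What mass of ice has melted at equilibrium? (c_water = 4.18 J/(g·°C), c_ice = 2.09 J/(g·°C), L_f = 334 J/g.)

m_melted ≈ 135 g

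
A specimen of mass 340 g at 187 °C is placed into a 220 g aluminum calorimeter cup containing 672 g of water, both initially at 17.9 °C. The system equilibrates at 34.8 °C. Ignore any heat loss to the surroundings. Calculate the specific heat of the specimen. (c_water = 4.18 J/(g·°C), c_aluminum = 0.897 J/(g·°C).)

Setting the total heat transfer to zero:
340×c×(34.8 − 187) + 672×4.18×(34.8 − 17.9) + 220×0.897×(34.8 − 17.9) = 0
-51748 c = -50806
c = -50806/-51748 ≈ 0.9818 J/(g·°C)

c ≈ 0.982 J/(g·°C)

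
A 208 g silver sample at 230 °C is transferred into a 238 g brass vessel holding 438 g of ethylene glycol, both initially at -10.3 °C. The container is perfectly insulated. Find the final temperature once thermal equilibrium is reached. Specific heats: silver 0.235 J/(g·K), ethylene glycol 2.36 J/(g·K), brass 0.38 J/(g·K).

T_f ≈ -0.3 °C

Conservation of energy gives ΣQ = 0:
208*0.235*(T − 230) + 438*2.36*(T − (-10.3)) + 238*0.38*(T − (-10.3)) = 0
1173 T = -336.04
T = -336.04 / 1173 = -0.286 °C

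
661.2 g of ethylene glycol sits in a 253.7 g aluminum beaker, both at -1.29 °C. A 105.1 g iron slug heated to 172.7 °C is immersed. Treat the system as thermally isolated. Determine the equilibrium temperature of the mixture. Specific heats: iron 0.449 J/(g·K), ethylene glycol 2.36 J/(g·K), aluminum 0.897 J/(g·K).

Taking heat into each body as positive, Σ m c ΔT = 0:
105.1×0.449×(T − 172.7) + 661.2×2.36×(T − (-1.29)) + 253.7×0.897×(T − (-1.29)) = 0
47.19(T − 172.7) + 1560.4(T − (-1.29)) + 227.57(T − (-1.29)) = 0
1835.2 T = 5843.2
T = 5843.2/1835.2 ≈ 3.18 °C

T_f ≈ 3.2 °C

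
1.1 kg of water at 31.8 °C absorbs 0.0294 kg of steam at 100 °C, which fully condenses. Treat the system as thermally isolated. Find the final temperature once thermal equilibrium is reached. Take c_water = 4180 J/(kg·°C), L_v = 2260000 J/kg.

T_f ≈ 47.6 °C

Net heat exchanged in the isolated system is zero:
condense steam: −0.0294·2260000 = −66444
  condensed water 100 °C→T: 122.89(T − 100)
  original water: 4598(T − 31.8)
4720.9 T = 66444 + 12289 + 146216 = 224950
T ≈ 47.65 °C (< 100 °C, so full condensation is consistent).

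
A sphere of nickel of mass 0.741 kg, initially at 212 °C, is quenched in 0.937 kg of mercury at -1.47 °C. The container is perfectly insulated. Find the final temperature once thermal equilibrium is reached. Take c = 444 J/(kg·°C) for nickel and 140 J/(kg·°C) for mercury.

T_f ≈ 151.1 °C

T_f is the heat-capacity-weighted average of the initial temperatures:
T_f = (329·212 + 131.18·(-1.47)) / (329 + 131.18)
    = 69556 / 460.18 ≈ 151.15 °C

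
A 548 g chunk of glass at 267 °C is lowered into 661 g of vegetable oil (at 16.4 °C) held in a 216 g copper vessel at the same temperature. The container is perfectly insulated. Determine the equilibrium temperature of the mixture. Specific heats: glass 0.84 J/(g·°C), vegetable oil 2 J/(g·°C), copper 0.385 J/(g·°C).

T_f ≈ 78.2 °C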